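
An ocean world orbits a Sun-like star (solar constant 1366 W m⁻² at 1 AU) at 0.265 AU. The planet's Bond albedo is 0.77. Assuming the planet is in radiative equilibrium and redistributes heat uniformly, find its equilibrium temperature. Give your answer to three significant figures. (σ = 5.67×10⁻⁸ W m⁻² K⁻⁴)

Flux at 0.265 AU: S = 1366/0.265² = 1.95×10⁴ W m⁻².
Energy balance: absorbed = emitted ⇒ πR²·S(1−A) = 4πR²·σT_eq⁴, so T_eq⁴ = S(1−A)/(4σ).
T_eq = [1.95×10⁴ × 0.23 / (4 × 5.67×10⁻⁸)]^(1/4) = (1.97×10¹⁰)^(1/4) = 375 K.

T_eq ≈ 375 K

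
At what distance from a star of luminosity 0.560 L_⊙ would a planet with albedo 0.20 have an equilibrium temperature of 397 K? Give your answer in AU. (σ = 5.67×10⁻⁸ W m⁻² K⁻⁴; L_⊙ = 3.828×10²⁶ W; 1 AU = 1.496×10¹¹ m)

L = 0.560 × 3.828×10²⁶ = 2.14×10²⁶ W.
From T_eq⁴ = L(1−A)/(16πσd²): d = √[L(1−A)/(16πσT_eq⁴)].
d = √[2.14×10²⁶ × 0.80 / (16π × 5.67×10⁻⁸ × (397)⁴)] = 4.92×10¹⁰ m = 0.329 AU.

d ≈ 0.329 AU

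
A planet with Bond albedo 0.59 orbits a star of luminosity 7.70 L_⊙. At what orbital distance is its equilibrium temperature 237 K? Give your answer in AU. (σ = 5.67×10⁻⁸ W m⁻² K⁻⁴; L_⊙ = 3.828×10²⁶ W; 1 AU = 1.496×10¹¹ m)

d ≈ 2.45 AU

L = 7.70 × 3.828×10²⁶ = 2.95×10²⁷ W.
From T_eq⁴ = L(1−A)/(16πσd²): d = √[L(1−A)/(16πσT_eq⁴)].
d = √[2.95×10²⁷ × 0.41 / (16π × 5.67×10⁻⁸ × (237)⁴)] = 3.67×10¹¹ m = 2.45 AU.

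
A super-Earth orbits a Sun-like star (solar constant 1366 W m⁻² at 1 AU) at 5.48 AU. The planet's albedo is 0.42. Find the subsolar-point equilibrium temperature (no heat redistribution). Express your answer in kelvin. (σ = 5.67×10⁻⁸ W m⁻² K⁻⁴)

Flux at 5.48 AU: S = 1366/5.48² = 45.5 W m⁻².
At the subsolar point the surface absorbs S(1−A) and emits σT⁴ per unit area — no factor of 4, since only the local patch is in balance.
T = [45.5 × 0.58 / 5.67×10⁻⁸]^(1/4) = (4.65×10⁸)^(1/4) = 147 K.

T_ss ≈ 147 K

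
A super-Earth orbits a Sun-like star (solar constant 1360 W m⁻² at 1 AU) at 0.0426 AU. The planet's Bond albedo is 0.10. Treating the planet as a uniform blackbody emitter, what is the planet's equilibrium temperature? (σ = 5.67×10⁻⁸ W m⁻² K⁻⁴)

T_eq ≈ 1310 K

Flux at 0.0426 AU: S = 1360/0.0426² = 7.49×10⁵ W m⁻².
Energy balance: absorbed = emitted ⇒ πR²·S(1−A) = 4πR²·σT_eq⁴, so T_eq⁴ = S(1−A)/(4σ).
T_eq = [7.49×10⁵ × 0.90 / (4 × 5.67×10⁻⁸)]^(1/4) = (2.97×10¹²)^(1/4) = 1310 K.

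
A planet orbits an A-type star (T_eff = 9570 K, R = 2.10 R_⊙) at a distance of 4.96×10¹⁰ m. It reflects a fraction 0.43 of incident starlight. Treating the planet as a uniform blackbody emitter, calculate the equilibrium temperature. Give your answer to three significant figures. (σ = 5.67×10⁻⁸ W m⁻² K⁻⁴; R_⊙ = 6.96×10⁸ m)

R_⋆ = 2.10 × 6.96×10⁸ = 1.46×10⁹ m.
L = 4πR_⋆²σT_⋆⁴ = 4π(1.46×10⁹)² × 5.67×10⁻⁸ × (9570)⁴ = 1.28×10²⁸ W.
S = L/(4πd²) = 4.13×10⁵ W m⁻².
Energy balance: absorbed = emitted ⇒ πR²·S(1−A) = 4πR²·σT_eq⁴, so T_eq⁴ = S(1−A)/(4σ).
T_eq = [4.13×10⁵ × 0.57 / (4 × 5.67×10⁻⁸)]^(1/4) = (1.04×10¹²)^(1/4) = 1010 K.

T_eq ≈ 1010 K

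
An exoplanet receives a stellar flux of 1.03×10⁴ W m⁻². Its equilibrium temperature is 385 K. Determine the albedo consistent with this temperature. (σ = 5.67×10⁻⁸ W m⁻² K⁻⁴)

From T_eq⁴ = S(1−A)/(4σ): 1−A = 4σT_eq⁴/S.
1−A = 4 × 5.67×10⁻⁸ × (385)⁴ / 1.03×10⁴ = 0.484.

A ≈ 0.52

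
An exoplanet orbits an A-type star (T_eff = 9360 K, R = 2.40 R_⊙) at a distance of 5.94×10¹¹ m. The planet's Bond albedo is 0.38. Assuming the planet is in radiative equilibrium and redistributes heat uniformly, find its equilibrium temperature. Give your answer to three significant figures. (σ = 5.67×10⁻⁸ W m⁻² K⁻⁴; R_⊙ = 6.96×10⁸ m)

T_eq ≈ 311 K

R_⋆ = 2.40 × 6.96×10⁸ = 1.67×10⁹ m.
L = 4πR_⋆²σT_⋆⁴ = 4π(1.67×10⁹)² × 5.67×10⁻⁸ × (9360)⁴ = 1.53×10²⁸ W.
S = L/(4πd²) = 3440 W m⁻².
Energy balance: absorbed = emitted ⇒ πR²·S(1−A) = 4πR²·σT_eq⁴, so T_eq⁴ = S(1−A)/(4σ).
T_eq = [3440 × 0.62 / (4 × 5.67×10⁻⁸)]^(1/4) = (9.41×10⁹)^(1/4) = 311 K.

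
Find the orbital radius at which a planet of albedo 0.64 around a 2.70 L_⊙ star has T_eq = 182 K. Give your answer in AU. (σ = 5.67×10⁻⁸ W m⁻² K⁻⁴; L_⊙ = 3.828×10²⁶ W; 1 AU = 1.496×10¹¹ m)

L = 2.70 × 3.828×10²⁶ = 1.03×10²⁷ W.
From T_eq⁴ = L(1−A)/(16πσd²): d = √[L(1−A)/(16πσT_eq⁴)].
d = √[1.03×10²⁷ × 0.36 / (16π × 5.67×10⁻⁸ × (182)⁴)] = 3.45×10¹¹ m = 2.31 AU.

d ≈ 2.31 AU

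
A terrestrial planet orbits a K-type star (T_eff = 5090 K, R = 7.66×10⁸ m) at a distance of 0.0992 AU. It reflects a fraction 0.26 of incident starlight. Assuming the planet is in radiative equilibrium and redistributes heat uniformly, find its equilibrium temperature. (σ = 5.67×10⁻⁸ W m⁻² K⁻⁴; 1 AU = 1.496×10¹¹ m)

T_eq ≈ 758 K

d = 0.0992 AU = 1.48×10¹⁰ m.
L = 4πR_⋆²σT_⋆⁴ = 4π(7.66×10⁸)² × 5.67×10⁻⁸ × (5090)⁴ = 2.81×10²⁶ W.
S = L/(4πd²) = 1.01×10⁵ W m⁻².
Energy balance: absorbed = emitted ⇒ πR²·S(1−A) = 4πR²·σT_eq⁴, so T_eq⁴ = S(1−A)/(4σ).
T_eq = [1.01×10⁵ × 0.74 / (4 × 5.67×10⁻⁸)]^(1/4) = (3.31×10¹¹)^(1/4) = 758 K.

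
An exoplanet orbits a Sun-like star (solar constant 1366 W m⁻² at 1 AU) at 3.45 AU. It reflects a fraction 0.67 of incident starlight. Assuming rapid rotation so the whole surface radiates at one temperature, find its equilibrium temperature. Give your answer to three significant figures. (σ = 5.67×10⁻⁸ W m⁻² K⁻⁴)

T_eq ≈ 114 K

Flux at 3.45 AU: S = 1366/3.45² = 115 W m⁻².
Energy balance: absorbed = emitted ⇒ πR²·S(1−A) = 4πR²·σT_eq⁴, so T_eq⁴ = S(1−A)/(4σ).
T_eq = [115 × 0.33 / (4 × 5.67×10⁻⁸)]^(1/4) = (1.67×10⁸)^(1/4) = 114 K.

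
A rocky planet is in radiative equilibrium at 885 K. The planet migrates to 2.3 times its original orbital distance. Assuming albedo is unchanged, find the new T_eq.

T_eq ∝ L^(1/4) · d^(−1/2).
T′ = 885 / 2.3^(1/2) = 584 K.

T_eq ≈ 584 K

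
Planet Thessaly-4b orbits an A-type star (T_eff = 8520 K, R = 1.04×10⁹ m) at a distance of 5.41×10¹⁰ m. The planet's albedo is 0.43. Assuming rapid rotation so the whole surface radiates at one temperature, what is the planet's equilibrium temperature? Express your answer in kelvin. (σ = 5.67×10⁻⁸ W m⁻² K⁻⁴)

L = 4πR_⋆²σT_⋆⁴ = 4π(1.04×10⁹)² × 5.67×10⁻⁸ × (8520)⁴ = 4.06×10²⁷ W.
S = L/(4πd²) = 1.10×10⁵ W m⁻².
Energy balance: absorbed = emitted ⇒ πR²·S(1−A) = 4πR²·σT_eq⁴, so T_eq⁴ = S(1−A)/(4σ).
T_eq = [1.10×10⁵ × 0.57 / (4 × 5.67×10⁻⁸)]^(1/4) = (2.77×10¹¹)^(1/4) = 726 K.

T_eq ≈ 726 K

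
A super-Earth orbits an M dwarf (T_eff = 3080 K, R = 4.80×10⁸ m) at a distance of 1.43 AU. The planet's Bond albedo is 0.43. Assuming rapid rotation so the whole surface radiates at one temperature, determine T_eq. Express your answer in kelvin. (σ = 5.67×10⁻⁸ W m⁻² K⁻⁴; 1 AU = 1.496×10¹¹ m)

T_eq ≈ 89.6 K

d = 1.43 AU = 2.14×10¹¹ m.
L = 4πR_⋆²σT_⋆⁴ = 4π(4.80×10⁸)² × 5.67×10⁻⁸ × (3080)⁴ = 1.48×10²⁵ W.
S = L/(4πd²) = 25.7 W m⁻².
Energy balance: absorbed = emitted ⇒ πR²·S(1−A) = 4πR²·σT_eq⁴, so T_eq⁴ = S(1−A)/(4σ).
T_eq = [25.7 × 0.57 / (4 × 5.67×10⁻⁸)]^(1/4) = (6.46×10⁷)^(1/4) = 89.6 K.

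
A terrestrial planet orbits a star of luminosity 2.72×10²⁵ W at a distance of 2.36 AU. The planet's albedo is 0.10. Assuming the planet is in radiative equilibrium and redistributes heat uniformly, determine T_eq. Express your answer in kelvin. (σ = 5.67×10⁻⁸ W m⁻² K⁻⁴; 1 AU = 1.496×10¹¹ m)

d = 2.36 AU = 3.53×10¹¹ m.
Flux: S = L/(4πd²) = 2.72×10²⁵/(4π×(3.53×10¹¹)²) = 17.4 W m⁻².
Energy balance: absorbed = emitted ⇒ πR²·S(1−A) = 4πR²·σT_eq⁴, so T_eq⁴ = S(1−A)/(4σ).
T_eq = [17.4 × 0.90 / (4 × 5.67×10⁻⁸)]^(1/4) = (6.89×10⁷)^(1/4) = 91.1 K.

T_eq ≈ 91.1 K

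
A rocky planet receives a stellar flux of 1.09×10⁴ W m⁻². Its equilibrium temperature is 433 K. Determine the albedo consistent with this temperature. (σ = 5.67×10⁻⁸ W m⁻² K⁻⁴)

From T_eq⁴ = S(1−A)/(4σ): 1−A = 4σT_eq⁴/S.
1−A = 4 × 5.67×10⁻⁸ × (433)⁴ / 1.09×10⁴ = 0.731.

A ≈ 0.27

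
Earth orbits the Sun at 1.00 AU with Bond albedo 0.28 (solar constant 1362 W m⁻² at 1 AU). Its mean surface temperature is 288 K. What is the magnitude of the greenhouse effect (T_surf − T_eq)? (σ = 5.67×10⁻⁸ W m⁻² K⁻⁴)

S = 1362/1.00² = 1362 W m⁻².
T_eq = [S(1−A)/(4σ)]^(1/4) = [1362×0.72/(4×5.67×10⁻⁸)]^(1/4) = 256.4 K.
ΔT = T_surf − T_eq = 288 − 256.4.

ΔT ≈ 31.6 K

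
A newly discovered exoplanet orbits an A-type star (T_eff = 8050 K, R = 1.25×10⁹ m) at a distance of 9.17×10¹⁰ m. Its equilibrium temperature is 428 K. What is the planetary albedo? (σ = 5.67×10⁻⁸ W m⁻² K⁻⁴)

L = 4πR_⋆²σT_⋆⁴ = 4π(1.25×10⁹)² × 5.67×10⁻⁸ × (8050)⁴ = 4.68×10²⁷ W.
S = L/(4πd²) = 4.42×10⁴ W m⁻².
From T_eq⁴ = S(1−A)/(4σ): 1−A = 4σT_eq⁴/S.
1−A = 4 × 5.67×10⁻⁸ × (428)⁴ / 4.42×10⁴ = 0.172.

A ≈ 0.83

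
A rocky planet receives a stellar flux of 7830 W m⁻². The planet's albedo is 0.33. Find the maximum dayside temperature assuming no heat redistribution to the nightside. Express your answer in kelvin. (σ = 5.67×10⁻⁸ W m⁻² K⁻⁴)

T_ss ≈ 552 K

With no redistribution each surface element balances locally: S(1−A) = σT⁴.
T = [7830 × 0.67 / 5.67×10⁻⁸]^(1/4) = (9.25×10¹⁰)^(1/4) = 552 K.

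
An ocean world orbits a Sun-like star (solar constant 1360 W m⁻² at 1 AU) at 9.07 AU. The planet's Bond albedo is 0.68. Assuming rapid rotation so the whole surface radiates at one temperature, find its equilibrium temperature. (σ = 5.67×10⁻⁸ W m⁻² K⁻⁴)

Flux at 9.07 AU: S = 1360/9.07² = 16.5 W m⁻².
Energy balance: absorbed = emitted ⇒ πR²·S(1−A) = 4πR²·σT_eq⁴, so T_eq⁴ = S(1−A)/(4σ).
T_eq = [16.5 × 0.32 / (4 × 5.67×10⁻⁸)]^(1/4) = (2.33×10⁷)^(1/4) = 69.5 K.

T_eq ≈ 69.5 K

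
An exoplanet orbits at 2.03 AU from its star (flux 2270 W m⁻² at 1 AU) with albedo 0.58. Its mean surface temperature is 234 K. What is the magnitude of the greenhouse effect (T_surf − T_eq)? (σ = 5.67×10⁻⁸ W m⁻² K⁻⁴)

ΔT ≈ 55.3 K

S = 2270/2.03² = 550.9 W m⁻².
T_eq = [S(1−A)/(4σ)]^(1/4) = [550.9×0.42/(4×5.67×10⁻⁸)]^(1/4) = 178.7 K.
ΔT = T_surf − T_eq = 234 − 178.7.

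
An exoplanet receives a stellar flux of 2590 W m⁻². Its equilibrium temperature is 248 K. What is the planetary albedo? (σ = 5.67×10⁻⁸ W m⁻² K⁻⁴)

A ≈ 0.67

From T_eq⁴ = S(1−A)/(4σ): 1−A = 4σT_eq⁴/S.
1−A = 4 × 5.67×10⁻⁸ × (248)⁴ / 2590 = 0.331.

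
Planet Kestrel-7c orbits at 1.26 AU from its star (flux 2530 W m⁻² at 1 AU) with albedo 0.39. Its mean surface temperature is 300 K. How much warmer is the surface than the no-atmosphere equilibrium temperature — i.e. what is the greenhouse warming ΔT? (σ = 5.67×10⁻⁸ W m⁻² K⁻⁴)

ΔT ≈ 44.1 K

S = 2530/1.26² = 1594 W m⁻².
T_eq = [S(1−A)/(4σ)]^(1/4) = [1594×0.61/(4×5.67×10⁻⁸)]^(1/4) = 255.9 K.
ΔT = T_surf − T_eq = 300 − 255.9.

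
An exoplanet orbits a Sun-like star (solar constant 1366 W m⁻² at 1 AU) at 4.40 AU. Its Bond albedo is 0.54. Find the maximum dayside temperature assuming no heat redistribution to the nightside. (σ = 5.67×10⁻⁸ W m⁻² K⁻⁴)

T_ss ≈ 155 K

Flux at 4.40 AU: S = 1366/4.40² = 70.6 W m⁻².
With no redistribution each surface element balances locally: S(1−A) = σT⁴.
T = [70.6 × 0.46 / 5.67×10⁻⁸]^(1/4) = (5.72×10⁸)^(1/4) = 155 K.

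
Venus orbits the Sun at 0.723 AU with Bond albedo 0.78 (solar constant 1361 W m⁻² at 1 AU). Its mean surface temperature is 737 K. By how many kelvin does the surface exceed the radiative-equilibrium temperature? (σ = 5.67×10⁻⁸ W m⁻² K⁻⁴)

S = 1361/0.723² = 2604 W m⁻².
T_eq = [S(1−A)/(4σ)]^(1/4) = [2604×0.22/(4×5.67×10⁻⁸)]^(1/4) = 224.2 K.
ΔT = T_surf − T_eq = 737 − 224.2.

ΔT ≈ 512.8 K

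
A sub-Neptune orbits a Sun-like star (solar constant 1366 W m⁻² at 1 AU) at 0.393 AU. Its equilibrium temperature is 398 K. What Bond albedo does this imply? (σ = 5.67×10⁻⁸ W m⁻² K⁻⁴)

A ≈ 0.36

Flux at 0.393 AU: S = 1366/0.393² = 8840 W m⁻².
From T_eq⁴ = S(1−A)/(4σ): 1−A = 4σT_eq⁴/S.
1−A = 4 × 5.67×10⁻⁸ × (398)⁴ / 8840 = 0.643.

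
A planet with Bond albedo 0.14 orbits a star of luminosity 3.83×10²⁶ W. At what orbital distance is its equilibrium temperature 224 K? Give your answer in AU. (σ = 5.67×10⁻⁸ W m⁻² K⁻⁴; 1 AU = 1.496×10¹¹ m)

d ≈ 1.43 AU

From T_eq⁴ = L(1−A)/(16πσd²): d = √[L(1−A)/(16πσT_eq⁴)].
d = √[3.83×10²⁶ × 0.86 / (16π × 5.67×10⁻⁸ × (224)⁴)] = 2.14×10¹¹ m = 1.43 AU.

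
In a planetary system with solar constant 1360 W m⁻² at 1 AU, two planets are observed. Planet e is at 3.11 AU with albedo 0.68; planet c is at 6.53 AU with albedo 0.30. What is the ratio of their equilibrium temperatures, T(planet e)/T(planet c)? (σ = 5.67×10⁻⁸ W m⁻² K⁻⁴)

T_eq = [S₀(1−A)/(4σd²)]^(1/4), so T ∝ (1−A)^(1/4) / √d.
T₁ = [1360×0.32/(4×5.67×10⁻⁸×3.11²)]^(1/4) = 118.68 K.
T₂ = [1360×0.70/(4×5.67×10⁻⁸×6.53²)]^(1/4) = 99.61 K.

T₁/T₂ ≈ 1.191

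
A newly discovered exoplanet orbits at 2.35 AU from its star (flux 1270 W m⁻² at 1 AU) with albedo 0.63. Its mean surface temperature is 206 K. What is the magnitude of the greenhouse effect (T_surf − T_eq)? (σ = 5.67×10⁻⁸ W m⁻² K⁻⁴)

ΔT ≈ 66.8 K

S = 1270/2.35² = 230.0 W m⁻².
T_eq = [S(1−A)/(4σ)]^(1/4) = [230.0×0.37/(4×5.67×10⁻⁸)]^(1/4) = 139.2 K.
ΔT = T_surf − T_eq = 206 − 139.2.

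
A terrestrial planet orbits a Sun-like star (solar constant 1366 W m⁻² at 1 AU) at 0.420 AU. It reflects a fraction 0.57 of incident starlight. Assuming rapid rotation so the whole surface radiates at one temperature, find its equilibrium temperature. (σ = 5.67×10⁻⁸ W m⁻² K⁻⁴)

Flux at 0.420 AU: S = 1366/0.420² = 7740 W m⁻².
Energy balance: absorbed = emitted ⇒ πR²·S(1−A) = 4πR²·σT_eq⁴, so T_eq⁴ = S(1−A)/(4σ).
T_eq = [7740 × 0.43 / (4 × 5.67×10⁻⁸)]^(1/4) = (1.47×10¹⁰)^(1/4) = 348 K.

T_eq ≈ 348 K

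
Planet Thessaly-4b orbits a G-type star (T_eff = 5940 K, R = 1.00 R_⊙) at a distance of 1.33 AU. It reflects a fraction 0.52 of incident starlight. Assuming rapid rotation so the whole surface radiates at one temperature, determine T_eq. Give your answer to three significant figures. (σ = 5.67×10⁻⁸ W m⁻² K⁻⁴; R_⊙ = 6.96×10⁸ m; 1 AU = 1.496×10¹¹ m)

R_⋆ = 1.00 × 6.96×10⁸ = 6.96×10⁸ m.
d = 1.33 AU = 1.99×10¹¹ m.
L = 4πR_⋆²σT_⋆⁴ = 4π(6.96×10⁸)² × 5.67×10⁻⁸ × (5940)⁴ = 4.30×10²⁶ W.
S = L/(4πd²) = 864 W m⁻².
Energy balance: absorbed = emitted ⇒ πR²·S(1−A) = 4πR²·σT_eq⁴, so T_eq⁴ = S(1−A)/(4σ).
T_eq = [864 × 0.48 / (4 × 5.67×10⁻⁸)]^(1/4) = (1.83×10⁹)^(1/4) = 207 K.

T_eq ≈ 207 K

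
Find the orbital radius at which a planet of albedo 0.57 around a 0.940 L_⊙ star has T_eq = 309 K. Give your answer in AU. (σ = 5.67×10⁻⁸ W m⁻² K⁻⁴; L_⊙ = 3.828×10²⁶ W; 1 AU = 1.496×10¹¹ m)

L = 0.940 × 3.828×10²⁶ = 3.60×10²⁶ W.
From T_eq⁴ = L(1−A)/(16πσd²): d = √[L(1−A)/(16πσT_eq⁴)].
d = √[3.60×10²⁶ × 0.43 / (16π × 5.67×10⁻⁸ × (309)⁴)] = 7.72×10¹⁰ m = 0.516 AU.

d ≈ 0.516 AU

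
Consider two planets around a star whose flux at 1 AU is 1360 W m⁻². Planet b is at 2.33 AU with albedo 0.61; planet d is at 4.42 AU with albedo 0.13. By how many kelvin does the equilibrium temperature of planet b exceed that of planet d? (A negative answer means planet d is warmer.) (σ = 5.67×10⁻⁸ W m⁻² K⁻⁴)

T_eq = [S₀(1−A)/(4σd²)]^(1/4), so T ∝ (1−A)^(1/4) / √d.
T₁ = [1360×0.39/(4×5.67×10⁻⁸×2.33²)]^(1/4) = 144.07 K.
T₂ = [1360×0.87/(4×5.67×10⁻⁸×4.42²)]^(1/4) = 127.83 K.

ΔT ≈ 16.2 K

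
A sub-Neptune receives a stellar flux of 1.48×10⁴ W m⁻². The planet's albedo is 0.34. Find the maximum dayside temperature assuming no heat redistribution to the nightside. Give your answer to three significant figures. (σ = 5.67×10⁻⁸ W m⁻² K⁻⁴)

T_ss ≈ 644 K

With no redistribution each surface element balances locally: S(1−A) = σT⁴.
T = [1.48×10⁴ × 0.66 / 5.67×10⁻⁸]^(1/4) = (1.72×10¹¹)^(1/4) = 644 K.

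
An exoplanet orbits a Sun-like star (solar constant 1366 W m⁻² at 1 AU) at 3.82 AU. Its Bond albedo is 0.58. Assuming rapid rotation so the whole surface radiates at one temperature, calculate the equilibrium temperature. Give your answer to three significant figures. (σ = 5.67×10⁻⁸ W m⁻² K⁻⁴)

T_eq ≈ 115 K

Flux at 3.82 AU: S = 1366/3.82² = 93.6 W m⁻².
Energy balance: absorbed = emitted ⇒ πR²·S(1−A) = 4πR²·σT_eq⁴, so T_eq⁴ = S(1−A)/(4σ).
T_eq = [93.6 × 0.42 / (4 × 5.67×10⁻⁸)]^(1/4) = (1.73×10⁸)^(1/4) = 115 K.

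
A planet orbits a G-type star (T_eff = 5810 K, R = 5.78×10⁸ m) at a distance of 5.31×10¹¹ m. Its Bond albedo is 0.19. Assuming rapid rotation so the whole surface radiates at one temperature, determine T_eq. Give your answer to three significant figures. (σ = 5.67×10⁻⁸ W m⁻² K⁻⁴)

L = 4πR_⋆²σT_⋆⁴ = 4π(5.78×10⁸)² × 5.67×10⁻⁸ × (5810)⁴ = 2.71×10²⁶ W.
S = L/(4πd²) = 76.6 W m⁻².
Energy balance: absorbed = emitted ⇒ πR²·S(1−A) = 4πR²·σT_eq⁴, so T_eq⁴ = S(1−A)/(4σ).
T_eq = [76.6 × 0.81 / (4 × 5.67×10⁻⁸)]^(1/4) = (2.73×10⁸)^(1/4) = 129 K.

T_eq ≈ 129 K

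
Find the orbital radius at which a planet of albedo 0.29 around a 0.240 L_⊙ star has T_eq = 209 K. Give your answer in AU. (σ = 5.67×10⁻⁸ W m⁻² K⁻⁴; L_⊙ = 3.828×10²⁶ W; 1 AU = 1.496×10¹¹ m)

L = 0.240 × 3.828×10²⁶ = 9.19×10²⁵ W.
From T_eq⁴ = L(1−A)/(16πσd²): d = √[L(1−A)/(16πσT_eq⁴)].
d = √[9.19×10²⁵ × 0.71 / (16π × 5.67×10⁻⁸ × (209)⁴)] = 1.10×10¹¹ m = 0.732 AU.

d ≈ 0.732 AU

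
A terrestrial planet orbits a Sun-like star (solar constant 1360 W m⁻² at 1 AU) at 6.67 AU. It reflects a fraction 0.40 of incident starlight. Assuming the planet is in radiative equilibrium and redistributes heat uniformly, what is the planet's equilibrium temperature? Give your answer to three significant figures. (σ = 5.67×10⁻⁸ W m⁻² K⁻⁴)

T_eq ≈ 94.8 K

Flux at 6.67 AU: S = 1360/6.67² = 30.6 W m⁻².
Energy balance: absorbed = emitted ⇒ πR²·S(1−A) = 4πR²·σT_eq⁴, so T_eq⁴ = S(1−A)/(4σ).
T_eq = [30.6 × 0.60 / (4 × 5.67×10⁻⁸)]^(1/4) = (8.09×10⁷)^(1/4) = 94.8 K.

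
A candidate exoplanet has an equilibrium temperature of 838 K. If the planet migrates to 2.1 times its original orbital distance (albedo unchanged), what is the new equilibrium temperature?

T_eq ∝ L^(1/4) · d^(−1/2).
T′ = 838 / 2.1^(1/2) = 578 K.

T_eq ≈ 578 K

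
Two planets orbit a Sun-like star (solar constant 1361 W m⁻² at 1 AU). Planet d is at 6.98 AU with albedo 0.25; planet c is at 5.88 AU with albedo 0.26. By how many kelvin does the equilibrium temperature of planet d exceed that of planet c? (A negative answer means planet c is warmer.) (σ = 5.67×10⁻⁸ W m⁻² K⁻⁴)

T_eq = [S₀(1−A)/(4σd²)]^(1/4), so T ∝ (1−A)^(1/4) / √d.
T₁ = [1361×0.75/(4×5.67×10⁻⁸×6.98²)]^(1/4) = 98.04 K.
T₂ = [1361×0.74/(4×5.67×10⁻⁸×5.88²)]^(1/4) = 106.46 K.

ΔT ≈ -8.4 K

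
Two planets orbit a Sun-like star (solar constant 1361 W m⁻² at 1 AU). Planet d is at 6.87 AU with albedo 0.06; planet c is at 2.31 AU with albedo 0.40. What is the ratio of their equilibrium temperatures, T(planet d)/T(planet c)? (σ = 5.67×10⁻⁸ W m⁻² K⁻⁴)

T₁/T₂ ≈ 0.649

T_eq = [S₀(1−A)/(4σd²)]^(1/4), so T ∝ (1−A)^(1/4) / √d.
T₁ = [1361×0.94/(4×5.67×10⁻⁸×6.87²)]^(1/4) = 104.56 K.
T₂ = [1361×0.60/(4×5.67×10⁻⁸×2.31²)]^(1/4) = 161.17 K.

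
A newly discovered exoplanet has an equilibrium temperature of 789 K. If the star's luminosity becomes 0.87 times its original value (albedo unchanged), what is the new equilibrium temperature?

T_eq ∝ L^(1/4) · d^(−1/2).
T′ = 789 × 0.87^(1/4) = 762 K.

T_eq ≈ 762 K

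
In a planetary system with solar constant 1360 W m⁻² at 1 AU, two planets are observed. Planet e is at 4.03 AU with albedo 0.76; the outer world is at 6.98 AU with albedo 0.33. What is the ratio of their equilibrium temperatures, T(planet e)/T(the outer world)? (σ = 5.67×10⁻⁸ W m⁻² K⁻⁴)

T_eq = [S₀(1−A)/(4σd²)]^(1/4), so T ∝ (1−A)^(1/4) / √d.
T₁ = [1360×0.24/(4×5.67×10⁻⁸×4.03²)]^(1/4) = 97.02 K.
T₂ = [1360×0.67/(4×5.67×10⁻⁸×6.98²)]^(1/4) = 95.29 K.

T₁/T₂ ≈ 1.018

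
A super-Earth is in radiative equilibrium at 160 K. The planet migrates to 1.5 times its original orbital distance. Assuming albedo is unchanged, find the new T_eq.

T_eq ≈ 131 K

T_eq ∝ L^(1/4) · d^(−1/2).
T′ = 160 / 1.5^(1/2) = 131 K.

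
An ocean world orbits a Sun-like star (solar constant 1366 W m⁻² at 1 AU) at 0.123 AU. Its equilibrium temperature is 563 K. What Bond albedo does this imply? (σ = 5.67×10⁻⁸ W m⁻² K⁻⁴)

Flux at 0.123 AU: S = 1366/0.123² = 9.03×10⁴ W m⁻².
From T_eq⁴ = S(1−A)/(4σ): 1−A = 4σT_eq⁴/S.
1−A = 4 × 5.67×10⁻⁸ × (563)⁴ / 9.03×10⁴ = 0.252.

A ≈ 0.75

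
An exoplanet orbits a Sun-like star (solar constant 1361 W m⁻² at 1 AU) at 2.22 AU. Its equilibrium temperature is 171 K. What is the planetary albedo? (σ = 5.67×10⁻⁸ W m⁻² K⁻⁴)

Flux at 2.22 AU: S = 1361/2.22² = 276 W m⁻².
From T_eq⁴ = S(1−A)/(4σ): 1−A = 4σT_eq⁴/S.
1−A = 4 × 5.67×10⁻⁸ × (171)⁴ / 276 = 0.702.

A ≈ 0.30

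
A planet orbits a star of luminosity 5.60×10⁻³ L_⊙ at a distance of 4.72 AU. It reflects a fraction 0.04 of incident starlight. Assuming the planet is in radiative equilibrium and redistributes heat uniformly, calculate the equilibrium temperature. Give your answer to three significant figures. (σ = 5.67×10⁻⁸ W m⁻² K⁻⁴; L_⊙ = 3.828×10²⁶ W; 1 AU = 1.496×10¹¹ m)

d = 4.72 AU = 7.06×10¹¹ m.
L = 5.60×10⁻³ × 3.828×10²⁶ = 2.14×10²⁴ W.
Flux: S = L/(4πd²) = 2.14×10²⁴/(4π×(7.06×10¹¹)²) = 0.342 W m⁻².
Energy balance: absorbed = emitted ⇒ πR²·S(1−A) = 4πR²·σT_eq⁴, so T_eq⁴ = S(1−A)/(4σ).
T_eq = [0.342 × 0.96 / (4 × 5.67×10⁻⁸)]^(1/4) = (1.45×10⁶)^(1/4) = 34.7 K.

T_eq ≈ 34.7 K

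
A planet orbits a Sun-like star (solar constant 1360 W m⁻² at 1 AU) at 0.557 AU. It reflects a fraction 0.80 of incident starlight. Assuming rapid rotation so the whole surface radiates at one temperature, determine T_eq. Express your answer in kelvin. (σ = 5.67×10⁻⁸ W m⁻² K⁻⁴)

Flux at 0.557 AU: S = 1360/0.557² = 4380 W m⁻².
Energy balance: absorbed = emitted ⇒ πR²·S(1−A) = 4πR²·σT_eq⁴, so T_eq⁴ = S(1−A)/(4σ).
T_eq = [4380 × 0.20 / (4 × 5.67×10⁻⁸)]^(1/4) = (3.87×10⁹)^(1/4) = 249 K.

T_eq ≈ 249 K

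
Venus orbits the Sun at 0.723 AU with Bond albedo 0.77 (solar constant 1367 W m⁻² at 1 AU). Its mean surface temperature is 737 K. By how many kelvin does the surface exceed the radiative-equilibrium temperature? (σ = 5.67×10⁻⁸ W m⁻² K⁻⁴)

ΔT ≈ 510.1 K

S = 1367/0.723² = 2615 W m⁻².
T_eq = [S(1−A)/(4σ)]^(1/4) = [2615×0.23/(4×5.67×10⁻⁸)]^(1/4) = 226.9 K.
ΔT = T_surf − T_eq = 737 − 226.9.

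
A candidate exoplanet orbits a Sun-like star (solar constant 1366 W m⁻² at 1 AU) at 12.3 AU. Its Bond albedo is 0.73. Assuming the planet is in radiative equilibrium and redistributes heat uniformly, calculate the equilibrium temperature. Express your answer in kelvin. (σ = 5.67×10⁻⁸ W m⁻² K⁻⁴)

Flux at 12.3 AU: S = 1366/12.3² = 9.03 W m⁻².
Energy balance: absorbed = emitted ⇒ πR²·S(1−A) = 4πR²·σT_eq⁴, so T_eq⁴ = S(1−A)/(4σ).
T_eq = [9.03 × 0.27 / (4 × 5.67×10⁻⁸)]^(1/4) = (1.07×10⁷)^(1/4) = 57.3 K.

T_eq ≈ 57.3 K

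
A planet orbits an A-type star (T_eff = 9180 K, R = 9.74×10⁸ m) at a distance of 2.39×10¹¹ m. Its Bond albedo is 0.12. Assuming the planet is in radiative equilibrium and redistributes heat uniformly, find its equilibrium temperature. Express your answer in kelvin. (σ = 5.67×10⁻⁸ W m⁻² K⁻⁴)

L = 4πR_⋆²σT_⋆⁴ = 4π(9.74×10⁸)² × 5.67×10⁻⁸ × (9180)⁴ = 4.80×10²⁷ W.
S = L/(4πd²) = 6690 W m⁻².
Energy balance: absorbed = emitted ⇒ πR²·S(1−A) = 4πR²·σT_eq⁴, so T_eq⁴ = S(1−A)/(4σ).
T_eq = [6690 × 0.88 / (4 × 5.67×10⁻⁸)]^(1/4) = (2.59×10¹⁰)^(1/4) = 401 K.

T_eq ≈ 401 K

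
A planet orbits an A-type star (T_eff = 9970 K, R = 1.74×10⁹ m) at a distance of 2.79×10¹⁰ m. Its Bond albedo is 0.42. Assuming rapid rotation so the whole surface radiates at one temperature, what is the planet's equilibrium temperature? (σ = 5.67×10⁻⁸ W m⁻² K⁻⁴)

T_eq ≈ 1540 K

L = 4πR_⋆²σT_⋆⁴ = 4π(1.74×10⁹)² × 5.67×10⁻⁸ × (9970)⁴ = 2.13×10²⁸ W.
S = L/(4πd²) = 2.18×10⁶ W m⁻².
Energy balance: absorbed = emitted ⇒ πR²·S(1−A) = 4πR²·σT_eq⁴, so T_eq⁴ = S(1−A)/(4σ).
T_eq = [2.18×10⁶ × 0.58 / (4 × 5.67×10⁻⁸)]^(1/4) = (5.57×10¹²)^(1/4) = 1540 K.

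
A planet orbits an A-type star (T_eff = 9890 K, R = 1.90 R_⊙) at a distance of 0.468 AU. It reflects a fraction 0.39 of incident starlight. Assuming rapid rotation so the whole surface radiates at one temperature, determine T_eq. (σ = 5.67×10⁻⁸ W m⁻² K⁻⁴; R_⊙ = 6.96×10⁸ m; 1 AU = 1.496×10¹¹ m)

R_⋆ = 1.90 × 6.96×10⁸ = 1.32×10⁹ m.
d = 0.468 AU = 7.00×10¹⁰ m.
L = 4πR_⋆²σT_⋆⁴ = 4π(1.32×10⁹)² × 5.67×10⁻⁸ × (9890)⁴ = 1.19×10²⁸ W.
S = L/(4πd²) = 1.94×10⁵ W m⁻².
Energy balance: absorbed = emitted ⇒ πR²·S(1−A) = 4πR²·σT_eq⁴, so T_eq⁴ = S(1−A)/(4σ).
T_eq = [1.94×10⁵ × 0.61 / (4 × 5.67×10⁻⁸)]^(1/4) = (5.21×10¹¹)^(1/4) = 849 K.

T_eq ≈ 849 K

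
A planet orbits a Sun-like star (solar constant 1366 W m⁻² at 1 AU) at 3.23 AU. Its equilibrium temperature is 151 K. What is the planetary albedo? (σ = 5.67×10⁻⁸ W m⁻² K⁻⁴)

Flux at 3.23 AU: S = 1366/3.23² = 131 W m⁻².
From T_eq⁴ = S(1−A)/(4σ): 1−A = 4σT_eq⁴/S.
1−A = 4 × 5.67×10⁻⁸ × (151)⁴ / 131 = 0.901.

A ≈ 0.10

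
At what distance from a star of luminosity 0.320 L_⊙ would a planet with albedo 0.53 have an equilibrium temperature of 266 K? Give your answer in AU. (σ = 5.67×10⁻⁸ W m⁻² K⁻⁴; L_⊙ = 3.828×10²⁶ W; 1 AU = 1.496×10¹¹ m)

L = 0.320 × 3.828×10²⁶ = 1.22×10²⁶ W.
From T_eq⁴ = L(1−A)/(16πσd²): d = √[L(1−A)/(16πσT_eq⁴)].
d = √[1.22×10²⁶ × 0.47 / (16π × 5.67×10⁻⁸ × (266)⁴)] = 6.35×10¹⁰ m = 0.425 AU.

d ≈ 0.425 AU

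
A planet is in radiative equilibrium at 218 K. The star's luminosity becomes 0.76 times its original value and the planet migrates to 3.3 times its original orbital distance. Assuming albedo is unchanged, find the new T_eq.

T_eq ∝ L^(1/4) · d^(−1/2).
T′ = 218 × 0.76^(1/4) / 3.3^(1/2) = 112 K.

T_eq ≈ 112 K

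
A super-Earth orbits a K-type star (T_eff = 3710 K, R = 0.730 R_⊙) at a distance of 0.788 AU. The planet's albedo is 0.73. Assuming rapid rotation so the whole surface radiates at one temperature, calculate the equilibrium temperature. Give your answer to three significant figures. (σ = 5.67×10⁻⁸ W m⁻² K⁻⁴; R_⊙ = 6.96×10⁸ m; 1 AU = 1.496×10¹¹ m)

T_eq ≈ 124 K

R_⋆ = 0.730 × 6.96×10⁸ = 5.08×10⁸ m.
d = 0.788 AU = 1.18×10¹¹ m.
L = 4πR_⋆²σT_⋆⁴ = 4π(5.08×10⁸)² × 5.67×10⁻⁸ × (3710)⁴ = 3.48×10²⁵ W.
S = L/(4πd²) = 200 W m⁻².
Energy balance: absorbed = emitted ⇒ πR²·S(1−A) = 4πR²·σT_eq⁴, so T_eq⁴ = S(1−A)/(4σ).
T_eq = [200 × 0.27 / (4 × 5.67×10⁻⁸)]^(1/4) = (2.38×10⁸)^(1/4) = 124 K.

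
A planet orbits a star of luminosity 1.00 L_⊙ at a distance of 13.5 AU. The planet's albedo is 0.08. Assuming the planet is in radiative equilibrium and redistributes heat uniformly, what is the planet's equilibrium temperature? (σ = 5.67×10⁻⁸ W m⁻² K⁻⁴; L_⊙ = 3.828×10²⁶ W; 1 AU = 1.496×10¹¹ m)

T_eq ≈ 74.2 K

d = 13.5 AU = 2.02×10¹² m.
L = 1.00 × 3.828×10²⁶ = 3.83×10²⁶ W.
Flux: S = L/(4πd²) = 3.83×10²⁶/(4π×(2.02×10¹²)²) = 7.47 W m⁻².
Energy balance: absorbed = emitted ⇒ πR²·S(1−A) = 4πR²·σT_eq⁴, so T_eq⁴ = S(1−A)/(4σ).
T_eq = [7.47 × 0.92 / (4 × 5.67×10⁻⁸)]^(1/4) = (3.03×10⁷)^(1/4) = 74.2 K.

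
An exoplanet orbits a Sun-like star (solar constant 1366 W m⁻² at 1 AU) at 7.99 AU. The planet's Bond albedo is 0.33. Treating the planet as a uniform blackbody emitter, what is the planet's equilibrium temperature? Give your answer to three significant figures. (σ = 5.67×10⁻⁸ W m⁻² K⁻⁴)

T_eq ≈ 89.2 K

Flux at 7.99 AU: S = 1366/7.99² = 21.4 W m⁻².
Energy balance: absorbed = emitted ⇒ πR²·S(1−A) = 4πR²·σT_eq⁴, so T_eq⁴ = S(1−A)/(4σ).
T_eq = [21.4 × 0.67 / (4 × 5.67×10⁻⁸)]^(1/4) = (6.32×10⁷)^(1/4) = 89.2 K.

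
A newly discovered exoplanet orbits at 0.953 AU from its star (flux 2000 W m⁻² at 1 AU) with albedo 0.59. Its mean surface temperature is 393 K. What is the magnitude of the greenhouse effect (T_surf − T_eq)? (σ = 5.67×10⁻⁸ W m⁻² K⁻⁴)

ΔT ≈ 141.8 K

S = 2000/0.953² = 2202 W m⁻².
T_eq = [S(1−A)/(4σ)]^(1/4) = [2202×0.41/(4×5.67×10⁻⁸)]^(1/4) = 251.2 K.
ΔT = T_surf − T_eq = 393 − 251.2.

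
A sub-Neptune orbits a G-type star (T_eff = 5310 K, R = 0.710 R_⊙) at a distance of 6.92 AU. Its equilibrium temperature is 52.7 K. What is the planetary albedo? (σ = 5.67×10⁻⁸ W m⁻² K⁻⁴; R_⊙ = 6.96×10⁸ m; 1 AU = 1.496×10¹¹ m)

A ≈ 0.83

R_⋆ = 0.710 × 6.96×10⁸ = 4.94×10⁸ m.
d = 6.92 AU = 1.04×10¹² m.
L = 4πR_⋆²σT_⋆⁴ = 4π(4.94×10⁸)² × 5.67×10⁻⁸ × (5310)⁴ = 1.38×10²⁶ W.
S = L/(4πd²) = 10.3 W m⁻².
From T_eq⁴ = S(1−A)/(4σ): 1−A = 4σT_eq⁴/S.
1−A = 4 × 5.67×10⁻⁸ × (52.7)⁴ / 10.3 = 0.170.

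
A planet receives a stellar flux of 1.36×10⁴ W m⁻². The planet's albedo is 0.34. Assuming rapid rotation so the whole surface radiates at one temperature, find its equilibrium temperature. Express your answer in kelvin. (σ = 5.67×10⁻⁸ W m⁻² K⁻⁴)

T_eq ≈ 446 K

Energy balance: absorbed = emitted ⇒ πR²·S(1−A) = 4πR²·σT_eq⁴, so T_eq⁴ = S(1−A)/(4σ).
T_eq = [1.36×10⁴ × 0.66 / (4 × 5.67×10⁻⁸)]^(1/4) = (3.96×10¹⁰)^(1/4) = 446 K.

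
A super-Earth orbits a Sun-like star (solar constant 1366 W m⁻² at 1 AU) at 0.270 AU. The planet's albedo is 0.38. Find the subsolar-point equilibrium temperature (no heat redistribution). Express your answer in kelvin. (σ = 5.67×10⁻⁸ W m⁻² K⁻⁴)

Flux at 0.270 AU: S = 1366/0.270² = 1.87×10⁴ W m⁻².
At the subsolar point the surface absorbs S(1−A) and emits σT⁴ per unit area — no factor of 4, since only the local patch is in balance.
T = [1.87×10⁴ × 0.62 / 5.67×10⁻⁸]^(1/4) = (2.05×10¹¹)^(1/4) = 673 K.

T_ss ≈ 673 K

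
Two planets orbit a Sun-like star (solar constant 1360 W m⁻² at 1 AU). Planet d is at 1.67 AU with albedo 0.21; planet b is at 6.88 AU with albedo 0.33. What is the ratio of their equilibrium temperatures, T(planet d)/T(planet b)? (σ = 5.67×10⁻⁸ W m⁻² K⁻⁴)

T_eq = [S₀(1−A)/(4σd²)]^(1/4), so T ∝ (1−A)^(1/4) / √d.
T₁ = [1360×0.79/(4×5.67×10⁻⁸×1.67²)]^(1/4) = 203.01 K.
T₂ = [1360×0.67/(4×5.67×10⁻⁸×6.88²)]^(1/4) = 95.98 K.

T₁/T₂ ≈ 2.115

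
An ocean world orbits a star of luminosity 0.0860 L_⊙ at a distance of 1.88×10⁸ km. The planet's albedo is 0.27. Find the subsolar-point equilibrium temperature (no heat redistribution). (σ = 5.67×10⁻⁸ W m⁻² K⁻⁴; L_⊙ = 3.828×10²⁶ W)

T_ss ≈ 176 K

d = 1.88×10⁸ km = 1.88×10¹¹ m.
L = 0.0860 × 3.828×10²⁶ = 3.29×10²⁵ W.
Flux: S = L/(4πd²) = 3.29×10²⁵/(4π×(1.88×10¹¹)²) = 74.1 W m⁻².
At the subsolar point the surface absorbs S(1−A) and emits σT⁴ per unit area — no factor of 4, since only the local patch is in balance.
T = [74.1 × 0.73 / 5.67×10⁻⁸]^(1/4) = (9.54×10⁸)^(1/4) = 176 K.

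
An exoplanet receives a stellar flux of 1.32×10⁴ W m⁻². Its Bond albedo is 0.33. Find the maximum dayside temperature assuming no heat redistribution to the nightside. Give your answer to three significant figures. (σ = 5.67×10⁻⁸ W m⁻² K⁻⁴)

T_ss ≈ 628 K

With no redistribution each surface element balances locally: S(1−A) = σT⁴.
T = [1.32×10⁴ × 0.67 / 5.67×10⁻⁸]^(1/4) = (1.56×10¹¹)^(1/4) = 628 K.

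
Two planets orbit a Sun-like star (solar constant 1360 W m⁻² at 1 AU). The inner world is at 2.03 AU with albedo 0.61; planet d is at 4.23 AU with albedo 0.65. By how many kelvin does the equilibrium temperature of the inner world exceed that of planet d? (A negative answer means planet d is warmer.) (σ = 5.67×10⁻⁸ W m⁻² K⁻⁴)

T_eq = [S₀(1−A)/(4σd²)]^(1/4), so T ∝ (1−A)^(1/4) / √d.
T₁ = [1360×0.39/(4×5.67×10⁻⁸×2.03²)]^(1/4) = 154.34 K.
T₂ = [1360×0.35/(4×5.67×10⁻⁸×4.23²)]^(1/4) = 104.07 K.

ΔT ≈ 50.3 K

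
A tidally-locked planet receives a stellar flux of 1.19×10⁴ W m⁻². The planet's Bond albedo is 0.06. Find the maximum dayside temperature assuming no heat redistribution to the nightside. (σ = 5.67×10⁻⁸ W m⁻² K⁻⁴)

With no redistribution each surface element balances locally: S(1−A) = σT⁴.
T = [1.19×10⁴ × 0.94 / 5.67×10⁻⁸]^(1/4) = (1.97×10¹¹)^(1/4) = 666 K.

T_ss ≈ 666 K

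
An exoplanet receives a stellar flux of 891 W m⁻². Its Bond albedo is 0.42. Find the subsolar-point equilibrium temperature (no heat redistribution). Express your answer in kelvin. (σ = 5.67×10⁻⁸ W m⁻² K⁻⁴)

At the subsolar point the surface absorbs S(1−A) and emits σT⁴ per unit area — no factor of 4, since only the local patch is in balance.
T = [891 × 0.58 / 5.67×10⁻⁸]^(1/4) = (9.11×10⁹)^(1/4) = 309 K.

T_ss ≈ 309 K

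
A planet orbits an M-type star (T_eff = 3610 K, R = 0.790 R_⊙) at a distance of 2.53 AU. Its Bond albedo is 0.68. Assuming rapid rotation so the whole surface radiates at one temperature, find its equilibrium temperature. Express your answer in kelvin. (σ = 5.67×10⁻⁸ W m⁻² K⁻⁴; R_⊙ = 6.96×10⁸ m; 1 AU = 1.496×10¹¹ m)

R_⋆ = 0.790 × 6.96×10⁸ = 5.50×10⁸ m.
d = 2.53 AU = 3.78×10¹¹ m.
L = 4πR_⋆²σT_⋆⁴ = 4π(5.50×10⁸)² × 5.67×10⁻⁸ × (3610)⁴ = 3.66×10²⁵ W.
S = L/(4πd²) = 20.3 W m⁻².
Energy balance: absorbed = emitted ⇒ πR²·S(1−A) = 4πR²·σT_eq⁴, so T_eq⁴ = S(1−A)/(4σ).
T_eq = [20.3 × 0.32 / (4 × 5.67×10⁻⁸)]^(1/4) = (2.87×10⁷)^(1/4) = 73.2 K.

T_eq ≈ 73.2 K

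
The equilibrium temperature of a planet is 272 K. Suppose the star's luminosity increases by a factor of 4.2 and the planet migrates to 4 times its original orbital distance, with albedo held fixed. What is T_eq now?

T_eq ≈ 195 K

T_eq ∝ L^(1/4) · d^(−1/2).
T′ = 272 × 4.2^(1/4) / 4^(1/2) = 195 K.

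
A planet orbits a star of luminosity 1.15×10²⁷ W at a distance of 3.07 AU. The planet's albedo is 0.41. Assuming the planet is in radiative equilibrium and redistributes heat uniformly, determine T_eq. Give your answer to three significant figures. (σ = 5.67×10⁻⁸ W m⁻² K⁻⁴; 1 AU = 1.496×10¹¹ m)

d = 3.07 AU = 4.59×10¹¹ m.
Flux: S = L/(4πd²) = 1.15×10²⁷/(4π×(4.59×10¹¹)²) = 434 W m⁻².
Energy balance: absorbed = emitted ⇒ πR²·S(1−A) = 4πR²·σT_eq⁴, so T_eq⁴ = S(1−A)/(4σ).
T_eq = [434 × 0.59 / (4 × 5.67×10⁻⁸)]^(1/4) = (1.13×10⁹)^(1/4) = 183 K.

T_eq ≈ 183 K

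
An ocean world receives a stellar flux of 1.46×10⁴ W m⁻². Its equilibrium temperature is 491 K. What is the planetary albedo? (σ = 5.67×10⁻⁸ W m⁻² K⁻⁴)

From T_eq⁴ = S(1−A)/(4σ): 1−A = 4σT_eq⁴/S.
1−A = 4 × 5.67×10⁻⁸ × (491)⁴ / 1.46×10⁴ = 0.903.

A ≈ 0.10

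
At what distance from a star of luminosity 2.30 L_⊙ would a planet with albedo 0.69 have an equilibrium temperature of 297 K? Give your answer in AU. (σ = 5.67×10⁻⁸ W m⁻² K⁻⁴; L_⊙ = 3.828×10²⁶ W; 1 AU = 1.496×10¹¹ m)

d ≈ 0.742 AU

L = 2.30 × 3.828×10²⁶ = 8.80×10²⁶ W.
From T_eq⁴ = L(1−A)/(16πσd²): d = √[L(1−A)/(16πσT_eq⁴)].
d = √[8.80×10²⁶ × 0.31 / (16π × 5.67×10⁻⁸ × (297)⁴)] = 1.11×10¹¹ m = 0.742 AU.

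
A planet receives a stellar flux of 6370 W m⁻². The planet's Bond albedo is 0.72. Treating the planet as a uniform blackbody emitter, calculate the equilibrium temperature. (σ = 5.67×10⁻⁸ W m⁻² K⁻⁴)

T_eq ≈ 298 K

Energy balance: absorbed = emitted ⇒ πR²·S(1−A) = 4πR²·σT_eq⁴, so T_eq⁴ = S(1−A)/(4σ).
T_eq = [6370 × 0.28 / (4 × 5.67×10⁻⁸)]^(1/4) = (7.86×10⁹)^(1/4) = 298 K.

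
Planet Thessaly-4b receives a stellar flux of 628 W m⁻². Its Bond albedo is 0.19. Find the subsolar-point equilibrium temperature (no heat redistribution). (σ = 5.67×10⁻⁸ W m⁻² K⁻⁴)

T_ss ≈ 308 K

At the subsolar point the surface absorbs S(1−A) and emits σT⁴ per unit area — no factor of 4, since only the local patch is in balance.
T = [628 × 0.81 / 5.67×10⁻⁸]^(1/4) = (8.97×10⁹)^(1/4) = 308 K.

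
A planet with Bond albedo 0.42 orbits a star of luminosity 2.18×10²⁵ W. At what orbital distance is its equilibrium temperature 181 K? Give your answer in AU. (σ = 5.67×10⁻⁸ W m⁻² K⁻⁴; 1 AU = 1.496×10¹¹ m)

From T_eq⁴ = L(1−A)/(16πσd²): d = √[L(1−A)/(16πσT_eq⁴)].
d = √[2.18×10²⁵ × 0.58 / (16π × 5.67×10⁻⁸ × (181)⁴)] = 6.43×10¹⁰ m = 0.430 AU.

d ≈ 0.430 AU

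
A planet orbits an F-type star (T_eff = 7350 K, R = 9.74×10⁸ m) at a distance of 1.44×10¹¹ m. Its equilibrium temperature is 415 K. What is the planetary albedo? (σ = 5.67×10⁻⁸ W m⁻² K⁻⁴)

L = 4πR_⋆²σT_⋆⁴ = 4π(9.74×10⁸)² × 5.67×10⁻⁸ × (7350)⁴ = 1.97×10²⁷ W.
S = L/(4πd²) = 7570 W m⁻².
From T_eq⁴ = S(1−A)/(4σ): 1−A = 4σT_eq⁴/S.
1−A = 4 × 5.67×10⁻⁸ × (415)⁴ / 7570 = 0.889.

A ≈ 0.11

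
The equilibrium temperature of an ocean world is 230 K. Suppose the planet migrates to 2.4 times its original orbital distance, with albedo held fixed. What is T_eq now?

T_eq ∝ L^(1/4) · d^(−1/2).
T′ = 230 / 2.4^(1/2) = 148 K.

T_eq ≈ 148 K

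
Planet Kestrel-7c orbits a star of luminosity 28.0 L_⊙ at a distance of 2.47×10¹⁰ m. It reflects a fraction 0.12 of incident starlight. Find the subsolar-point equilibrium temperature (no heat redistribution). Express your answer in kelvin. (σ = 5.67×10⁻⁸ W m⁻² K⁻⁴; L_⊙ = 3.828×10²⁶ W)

L = 28.0 × 3.828×10²⁶ = 1.07×10²⁸ W.
Flux: S = L/(4πd²) = 1.07×10²⁸/(4π×(2.47×10¹⁰)²) = 1.40×10⁶ W m⁻².
At the subsolar point the surface absorbs S(1−A) and emits σT⁴ per unit area — no factor of 4, since only the local patch is in balance.
T = [1.40×10⁶ × 0.88 / 5.67×10⁻⁸]^(1/4) = (2.17×10¹³)^(1/4) = 2160 K.

T_ss ≈ 2160 K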